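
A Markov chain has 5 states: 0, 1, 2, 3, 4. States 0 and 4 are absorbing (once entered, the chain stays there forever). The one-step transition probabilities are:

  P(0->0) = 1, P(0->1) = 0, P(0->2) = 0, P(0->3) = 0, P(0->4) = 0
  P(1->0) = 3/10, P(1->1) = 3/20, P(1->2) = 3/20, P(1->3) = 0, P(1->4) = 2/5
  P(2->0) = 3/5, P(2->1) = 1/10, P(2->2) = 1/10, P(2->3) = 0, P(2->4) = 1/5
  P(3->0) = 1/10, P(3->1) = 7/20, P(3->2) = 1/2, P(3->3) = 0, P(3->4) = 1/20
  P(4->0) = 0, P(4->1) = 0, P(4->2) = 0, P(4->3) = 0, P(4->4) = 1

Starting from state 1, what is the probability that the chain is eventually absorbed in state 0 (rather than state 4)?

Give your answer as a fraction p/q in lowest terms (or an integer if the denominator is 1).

Answer: 12/25

Derivation:
Let a_i = P(absorbed in 0 | start in state i).
Boundary conditions: a_0 = 1, a_4 = 0.
For each transient state i, a_i = sum_j P(i->j) * a_j:
  a_1 = 3/10*a_0 + 3/20*a_1 + 3/20*a_2 + 0*a_3 + 2/5*a_4
  a_2 = 3/5*a_0 + 1/10*a_1 + 1/10*a_2 + 0*a_3 + 1/5*a_4
  a_3 = 1/10*a_0 + 7/20*a_1 + 1/2*a_2 + 0*a_3 + 1/20*a_4

Substituting a_0 = 1 and a_4 = 0, rearrange to (I - Q) a = r where r[i] = P(i -> 0):
  [17/20, -3/20, 0] . (a_1, a_2, a_3) = 3/10
  [-1/10, 9/10, 0] . (a_1, a_2, a_3) = 3/5
  [-7/20, -1/2, 1] . (a_1, a_2, a_3) = 1/10

Solving yields:
  a_1 = 12/25
  a_2 = 18/25
  a_3 = 157/250

Starting state is 1, so the absorption probability is a_1 = 12/25.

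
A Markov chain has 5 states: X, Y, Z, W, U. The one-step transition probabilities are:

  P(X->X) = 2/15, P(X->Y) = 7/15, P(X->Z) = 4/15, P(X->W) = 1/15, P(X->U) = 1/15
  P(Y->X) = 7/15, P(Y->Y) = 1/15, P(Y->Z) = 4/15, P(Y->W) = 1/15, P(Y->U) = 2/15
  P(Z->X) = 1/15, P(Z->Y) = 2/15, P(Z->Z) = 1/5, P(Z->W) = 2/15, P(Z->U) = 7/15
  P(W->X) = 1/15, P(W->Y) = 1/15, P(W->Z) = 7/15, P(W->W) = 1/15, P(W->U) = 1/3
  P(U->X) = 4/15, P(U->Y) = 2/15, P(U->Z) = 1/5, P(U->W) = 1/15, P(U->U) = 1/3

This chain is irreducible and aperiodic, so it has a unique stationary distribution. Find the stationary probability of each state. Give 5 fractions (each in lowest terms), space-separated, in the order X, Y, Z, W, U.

Answer: 4037/19275 10712/57825 958/3855 4813/57825 5273/19275

Derivation:
The stationary distribution satisfies pi = pi * P, i.e.:
  pi_X = 2/15*pi_X + 7/15*pi_Y + 1/15*pi_Z + 1/15*pi_W + 4/15*pi_U
  pi_Y = 7/15*pi_X + 1/15*pi_Y + 2/15*pi_Z + 1/15*pi_W + 2/15*pi_U
  pi_Z = 4/15*pi_X + 4/15*pi_Y + 1/5*pi_Z + 7/15*pi_W + 1/5*pi_U
  pi_W = 1/15*pi_X + 1/15*pi_Y + 2/15*pi_Z + 1/15*pi_W + 1/15*pi_U
  pi_U = 1/15*pi_X + 2/15*pi_Y + 7/15*pi_Z + 1/3*pi_W + 1/3*pi_U
with normalization: pi_X + pi_Y + pi_Z + pi_W + pi_U = 1.

Using the first 4 balance equations plus normalization, the linear system A*pi = b is:
  [-13/15, 7/15, 1/15, 1/15, 4/15] . pi = 0
  [7/15, -14/15, 2/15, 1/15, 2/15] . pi = 0
  [4/15, 4/15, -4/5, 7/15, 1/5] . pi = 0
  [1/15, 1/15, 2/15, -14/15, 1/15] . pi = 0
  [1, 1, 1, 1, 1] . pi = 1

Solving yields:
  pi_X = 4037/19275
  pi_Y = 10712/57825
  pi_Z = 958/3855
  pi_W = 4813/57825
  pi_U = 5273/19275

Verification (pi * P):
  4037/19275*2/15 + 10712/57825*7/15 + 958/3855*1/15 + 4813/57825*1/15 + 5273/19275*4/15 = 4037/19275 = pi_X  (ok)
  4037/19275*7/15 + 10712/57825*1/15 + 958/3855*2/15 + 4813/57825*1/15 + 5273/19275*2/15 = 10712/57825 = pi_Y  (ok)
  4037/19275*4/15 + 10712/57825*4/15 + 958/3855*1/5 + 4813/57825*7/15 + 5273/19275*1/5 = 958/3855 = pi_Z  (ok)
  4037/19275*1/15 + 10712/57825*1/15 + 958/3855*2/15 + 4813/57825*1/15 + 5273/19275*1/15 = 4813/57825 = pi_W  (ok)
  4037/19275*1/15 + 10712/57825*2/15 + 958/3855*7/15 + 4813/57825*1/3 + 5273/19275*1/3 = 5273/19275 = pi_U  (ok)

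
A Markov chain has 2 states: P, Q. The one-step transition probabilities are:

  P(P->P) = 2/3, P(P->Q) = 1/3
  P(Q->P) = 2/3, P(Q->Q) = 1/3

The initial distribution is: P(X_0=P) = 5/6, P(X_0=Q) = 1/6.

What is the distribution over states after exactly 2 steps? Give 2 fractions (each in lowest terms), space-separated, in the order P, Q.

Propagating the distribution step by step (d_{t+1} = d_t * P):
d_0 = (P=5/6, Q=1/6)
  d_1[P] = 5/6*2/3 + 1/6*2/3 = 2/3
  d_1[Q] = 5/6*1/3 + 1/6*1/3 = 1/3
d_1 = (P=2/3, Q=1/3)
  d_2[P] = 2/3*2/3 + 1/3*2/3 = 2/3
  d_2[Q] = 2/3*1/3 + 1/3*1/3 = 1/3
d_2 = (P=2/3, Q=1/3)

Answer: 2/3 1/3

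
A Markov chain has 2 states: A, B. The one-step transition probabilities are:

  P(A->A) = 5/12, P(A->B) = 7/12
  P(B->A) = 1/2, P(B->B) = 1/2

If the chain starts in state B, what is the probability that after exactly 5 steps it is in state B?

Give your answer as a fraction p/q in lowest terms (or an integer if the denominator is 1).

Computing P^5 by repeated multiplication:
P^1 =
  A: [5/12, 7/12]
  B: [1/2, 1/2]
P^2 =
  A: [67/144, 77/144]
  B: [11/24, 13/24]
P^3 =
  A: [797/1728, 931/1728]
  B: [133/288, 155/288]
P^4 =
  A: [9571/20736, 11165/20736]
  B: [1595/3456, 1861/3456]
P^5 =
  A: [114845/248832, 133987/248832]
  B: [19141/41472, 22331/41472]

(P^5)[B -> B] = 22331/41472

Answer: 22331/41472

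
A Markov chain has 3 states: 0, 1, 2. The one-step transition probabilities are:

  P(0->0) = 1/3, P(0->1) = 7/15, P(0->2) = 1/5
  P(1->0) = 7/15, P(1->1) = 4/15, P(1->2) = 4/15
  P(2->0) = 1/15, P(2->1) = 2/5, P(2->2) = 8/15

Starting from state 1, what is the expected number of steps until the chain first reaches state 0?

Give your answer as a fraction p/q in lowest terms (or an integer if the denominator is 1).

Answer: 165/53

Derivation:
Let h_i = expected steps to first reach 0 from state i.
Boundary: h_0 = 0.
First-step equations for the other states:
  h_1 = 1 + 7/15*h_0 + 4/15*h_1 + 4/15*h_2
  h_2 = 1 + 1/15*h_0 + 2/5*h_1 + 8/15*h_2

Substituting h_0 = 0 and rearranging gives the linear system (I - Q) h = 1:
  [11/15, -4/15] . (h_1, h_2) = 1
  [-2/5, 7/15] . (h_1, h_2) = 1

Solving yields:
  h_1 = 165/53
  h_2 = 255/53

Starting state is 1, so the expected hitting time is h_1 = 165/53.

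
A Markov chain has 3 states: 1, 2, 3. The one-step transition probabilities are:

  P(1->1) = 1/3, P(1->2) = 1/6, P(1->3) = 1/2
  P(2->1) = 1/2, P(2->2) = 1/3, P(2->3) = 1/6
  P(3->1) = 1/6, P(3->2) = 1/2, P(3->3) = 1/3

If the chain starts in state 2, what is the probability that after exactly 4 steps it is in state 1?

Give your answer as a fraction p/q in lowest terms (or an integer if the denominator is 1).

Computing P^4 by repeated multiplication:
P^1 =
  1: [1/3, 1/6, 1/2]
  2: [1/2, 1/3, 1/6]
  3: [1/6, 1/2, 1/3]
P^2 =
  1: [5/18, 13/36, 13/36]
  2: [13/36, 5/18, 13/36]
  3: [13/36, 13/36, 5/18]
P^3 =
  1: [1/3, 25/72, 23/72]
  2: [23/72, 1/3, 25/72]
  3: [25/72, 23/72, 1/3]
P^4 =
  1: [73/216, 143/432, 143/432]
  2: [143/432, 73/216, 143/432]
  3: [143/432, 143/432, 73/216]

(P^4)[2 -> 1] = 143/432

Answer: 143/432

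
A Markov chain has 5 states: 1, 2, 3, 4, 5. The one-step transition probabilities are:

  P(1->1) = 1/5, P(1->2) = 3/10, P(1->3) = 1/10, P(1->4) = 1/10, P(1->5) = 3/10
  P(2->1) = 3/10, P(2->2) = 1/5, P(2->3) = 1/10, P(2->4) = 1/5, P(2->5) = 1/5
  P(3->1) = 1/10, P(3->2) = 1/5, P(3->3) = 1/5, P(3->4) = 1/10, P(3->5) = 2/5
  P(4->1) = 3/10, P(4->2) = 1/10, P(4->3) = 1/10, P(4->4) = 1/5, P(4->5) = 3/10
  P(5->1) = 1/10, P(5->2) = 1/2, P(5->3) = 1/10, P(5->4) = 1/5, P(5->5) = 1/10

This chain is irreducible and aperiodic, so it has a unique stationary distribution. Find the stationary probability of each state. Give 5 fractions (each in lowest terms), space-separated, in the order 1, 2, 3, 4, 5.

Answer: 193/921 760/2763 1/9 464/2763 653/2763

Derivation:
The stationary distribution satisfies pi = pi * P, i.e.:
  pi_1 = 1/5*pi_1 + 3/10*pi_2 + 1/10*pi_3 + 3/10*pi_4 + 1/10*pi_5
  pi_2 = 3/10*pi_1 + 1/5*pi_2 + 1/5*pi_3 + 1/10*pi_4 + 1/2*pi_5
  pi_3 = 1/10*pi_1 + 1/10*pi_2 + 1/5*pi_3 + 1/10*pi_4 + 1/10*pi_5
  pi_4 = 1/10*pi_1 + 1/5*pi_2 + 1/10*pi_3 + 1/5*pi_4 + 1/5*pi_5
  pi_5 = 3/10*pi_1 + 1/5*pi_2 + 2/5*pi_3 + 3/10*pi_4 + 1/10*pi_5
with normalization: pi_1 + pi_2 + pi_3 + pi_4 + pi_5 = 1.

Using the first 4 balance equations plus normalization, the linear system A*pi = b is:
  [-4/5, 3/10, 1/10, 3/10, 1/10] . pi = 0
  [3/10, -4/5, 1/5, 1/10, 1/2] . pi = 0
  [1/10, 1/10, -4/5, 1/10, 1/10] . pi = 0
  [1/10, 1/5, 1/10, -4/5, 1/5] . pi = 0
  [1, 1, 1, 1, 1] . pi = 1

Solving yields:
  pi_1 = 193/921
  pi_2 = 760/2763
  pi_3 = 1/9
  pi_4 = 464/2763
  pi_5 = 653/2763

Verification (pi * P):
  193/921*1/5 + 760/2763*3/10 + 1/9*1/10 + 464/2763*3/10 + 653/2763*1/10 = 193/921 = pi_1  (ok)
  193/921*3/10 + 760/2763*1/5 + 1/9*1/5 + 464/2763*1/10 + 653/2763*1/2 = 760/2763 = pi_2  (ok)
  193/921*1/10 + 760/2763*1/10 + 1/9*1/5 + 464/2763*1/10 + 653/2763*1/10 = 1/9 = pi_3  (ok)
  193/921*1/10 + 760/2763*1/5 + 1/9*1/10 + 464/2763*1/5 + 653/2763*1/5 = 464/2763 = pi_4  (ok)
  193/921*3/10 + 760/2763*1/5 + 1/9*2/5 + 464/2763*3/10 + 653/2763*1/10 = 653/2763 = pi_5  (ok)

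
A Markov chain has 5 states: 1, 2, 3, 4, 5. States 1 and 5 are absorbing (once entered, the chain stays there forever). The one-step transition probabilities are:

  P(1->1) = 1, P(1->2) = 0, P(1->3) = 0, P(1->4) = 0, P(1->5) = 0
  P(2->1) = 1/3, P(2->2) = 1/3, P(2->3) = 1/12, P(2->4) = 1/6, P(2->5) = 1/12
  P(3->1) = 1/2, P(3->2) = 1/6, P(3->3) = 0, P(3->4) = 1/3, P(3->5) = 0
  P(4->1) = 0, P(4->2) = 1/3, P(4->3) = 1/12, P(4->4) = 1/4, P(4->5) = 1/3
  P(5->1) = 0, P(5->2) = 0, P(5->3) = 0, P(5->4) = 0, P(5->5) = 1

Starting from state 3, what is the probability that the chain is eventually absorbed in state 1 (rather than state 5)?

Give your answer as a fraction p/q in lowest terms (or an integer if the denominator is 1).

Answer: 260/349

Derivation:
Let a_i = P(absorbed in 1 | start in state i).
Boundary conditions: a_1 = 1, a_5 = 0.
For each transient state i, a_i = sum_j P(i->j) * a_j:
  a_2 = 1/3*a_1 + 1/3*a_2 + 1/12*a_3 + 1/6*a_4 + 1/12*a_5
  a_3 = 1/2*a_1 + 1/6*a_2 + 0*a_3 + 1/3*a_4 + 0*a_5
  a_4 = 0*a_1 + 1/3*a_2 + 1/12*a_3 + 1/4*a_4 + 1/3*a_5

Substituting a_1 = 1 and a_5 = 0, rearrange to (I - Q) a = r where r[i] = P(i -> 1):
  [2/3, -1/12, -1/6] . (a_2, a_3, a_4) = 1/3
  [-1/6, 1, -1/3] . (a_2, a_3, a_4) = 1/2
  [-1/3, -1/12, 3/4] . (a_2, a_3, a_4) = 0

Solving yields:
  a_2 = 241/349
  a_3 = 260/349
  a_4 = 136/349

Starting state is 3, so the absorption probability is a_3 = 260/349.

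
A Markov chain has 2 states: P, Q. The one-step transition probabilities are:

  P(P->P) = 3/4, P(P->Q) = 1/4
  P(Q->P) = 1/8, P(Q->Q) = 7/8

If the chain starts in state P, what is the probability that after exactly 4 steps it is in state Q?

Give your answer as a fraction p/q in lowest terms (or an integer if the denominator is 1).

Computing P^4 by repeated multiplication:
P^1 =
  P: [3/4, 1/4]
  Q: [1/8, 7/8]
P^2 =
  P: [19/32, 13/32]
  Q: [13/64, 51/64]
P^3 =
  P: [127/256, 129/256]
  Q: [129/512, 383/512]
P^4 =
  P: [891/2048, 1157/2048]
  Q: [1157/4096, 2939/4096]

(P^4)[P -> Q] = 1157/2048

Answer: 1157/2048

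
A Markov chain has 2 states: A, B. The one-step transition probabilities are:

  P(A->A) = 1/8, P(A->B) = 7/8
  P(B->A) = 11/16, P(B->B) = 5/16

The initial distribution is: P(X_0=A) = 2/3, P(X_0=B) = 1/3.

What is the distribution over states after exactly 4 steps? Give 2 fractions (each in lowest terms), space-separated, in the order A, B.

Answer: 30323/65536 35213/65536

Derivation:
Propagating the distribution step by step (d_{t+1} = d_t * P):
d_0 = (A=2/3, B=1/3)
  d_1[A] = 2/3*1/8 + 1/3*11/16 = 5/16
  d_1[B] = 2/3*7/8 + 1/3*5/16 = 11/16
d_1 = (A=5/16, B=11/16)
  d_2[A] = 5/16*1/8 + 11/16*11/16 = 131/256
  d_2[B] = 5/16*7/8 + 11/16*5/16 = 125/256
d_2 = (A=131/256, B=125/256)
  d_3[A] = 131/256*1/8 + 125/256*11/16 = 1637/4096
  d_3[B] = 131/256*7/8 + 125/256*5/16 = 2459/4096
d_3 = (A=1637/4096, B=2459/4096)
  d_4[A] = 1637/4096*1/8 + 2459/4096*11/16 = 30323/65536
  d_4[B] = 1637/4096*7/8 + 2459/4096*5/16 = 35213/65536
d_4 = (A=30323/65536, B=35213/65536)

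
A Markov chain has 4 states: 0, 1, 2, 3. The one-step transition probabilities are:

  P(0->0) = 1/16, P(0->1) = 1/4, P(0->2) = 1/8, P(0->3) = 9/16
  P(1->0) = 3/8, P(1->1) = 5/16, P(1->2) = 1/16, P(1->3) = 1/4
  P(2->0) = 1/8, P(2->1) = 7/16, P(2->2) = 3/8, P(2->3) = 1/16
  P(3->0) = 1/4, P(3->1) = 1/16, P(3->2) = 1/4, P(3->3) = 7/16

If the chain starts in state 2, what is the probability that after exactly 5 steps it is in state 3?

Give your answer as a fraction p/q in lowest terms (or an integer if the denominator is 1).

Computing P^5 by repeated multiplication:
P^1 =
  0: [1/16, 1/4, 1/8, 9/16]
  1: [3/8, 5/16, 1/16, 1/4]
  2: [1/8, 7/16, 3/8, 1/16]
  3: [1/4, 1/16, 1/4, 7/16]
P^2 =
  0: [65/256, 47/256, 27/128, 45/128]
  1: [27/128, 15/64, 39/256, 103/256]
  2: [15/64, 43/128, 51/256, 59/256]
  3: [23/128, 7/32, 61/256, 93/256]
P^3 =
  0: [815/4096, 963/4096, 861/4096, 1457/4096]
  1: [113/512, 223/1024, 407/2048, 743/2048]
  2: [457/2048, 543/2048, 187/1024, 337/1024]
  3: [219/1024, 123/512, 443/2048, 675/2048]
P^4 =
  0: [14143/65536, 15559/65536, 13587/65536, 22247/65536]
  1: [3457/16384, 3815/16384, 1691/8192, 2865/8192]
  2: [7159/32768, 7835/32768, 6397/32768, 11377/32768]
  3: [109/512, 1997/8192, 3363/16384, 5539/16384]
P^5 =
  0: [223659/1048576, 251723/1048576, 214355/1048576, 358839/1048576]
  1: [56031/262144, 62307/262144, 53941/262144, 89865/262144]
  2: [112471/524288, 123967/524288, 106043/524288, 181807/524288]
  3: [28167/131072, 31501/131072, 6663/32768, 2797/8192]

(P^5)[2 -> 3] = 181807/524288

Answer: 181807/524288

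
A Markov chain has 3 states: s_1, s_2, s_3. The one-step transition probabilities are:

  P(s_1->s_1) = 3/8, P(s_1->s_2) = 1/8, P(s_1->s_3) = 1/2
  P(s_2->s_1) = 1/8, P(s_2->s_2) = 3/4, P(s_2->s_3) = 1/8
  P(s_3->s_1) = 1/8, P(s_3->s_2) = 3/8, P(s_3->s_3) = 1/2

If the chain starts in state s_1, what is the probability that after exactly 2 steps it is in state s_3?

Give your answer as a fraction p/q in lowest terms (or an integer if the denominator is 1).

Computing P^2 by repeated multiplication:
P^1 =
  s_1: [3/8, 1/8, 1/2]
  s_2: [1/8, 3/4, 1/8]
  s_3: [1/8, 3/8, 1/2]
P^2 =
  s_1: [7/32, 21/64, 29/64]
  s_2: [5/32, 5/8, 7/32]
  s_3: [5/32, 31/64, 23/64]

(P^2)[s_1 -> s_3] = 29/64

Answer: 29/64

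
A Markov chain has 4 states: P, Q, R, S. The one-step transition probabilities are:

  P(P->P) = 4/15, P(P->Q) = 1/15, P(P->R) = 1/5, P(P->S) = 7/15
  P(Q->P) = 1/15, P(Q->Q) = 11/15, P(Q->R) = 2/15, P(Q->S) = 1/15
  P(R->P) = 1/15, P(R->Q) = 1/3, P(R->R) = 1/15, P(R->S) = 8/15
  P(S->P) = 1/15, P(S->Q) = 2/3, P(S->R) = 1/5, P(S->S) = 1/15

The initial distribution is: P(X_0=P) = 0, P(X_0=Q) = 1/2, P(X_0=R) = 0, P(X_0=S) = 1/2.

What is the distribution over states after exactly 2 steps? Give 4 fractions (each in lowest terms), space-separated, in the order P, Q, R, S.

Answer: 2/25 139/225 59/450 77/450

Derivation:
Propagating the distribution step by step (d_{t+1} = d_t * P):
d_0 = (P=0, Q=1/2, R=0, S=1/2)
  d_1[P] = 0*4/15 + 1/2*1/15 + 0*1/15 + 1/2*1/15 = 1/15
  d_1[Q] = 0*1/15 + 1/2*11/15 + 0*1/3 + 1/2*2/3 = 7/10
  d_1[R] = 0*1/5 + 1/2*2/15 + 0*1/15 + 1/2*1/5 = 1/6
  d_1[S] = 0*7/15 + 1/2*1/15 + 0*8/15 + 1/2*1/15 = 1/15
d_1 = (P=1/15, Q=7/10, R=1/6, S=1/15)
  d_2[P] = 1/15*4/15 + 7/10*1/15 + 1/6*1/15 + 1/15*1/15 = 2/25
  d_2[Q] = 1/15*1/15 + 7/10*11/15 + 1/6*1/3 + 1/15*2/3 = 139/225
  d_2[R] = 1/15*1/5 + 7/10*2/15 + 1/6*1/15 + 1/15*1/5 = 59/450
  d_2[S] = 1/15*7/15 + 7/10*1/15 + 1/6*8/15 + 1/15*1/15 = 77/450
d_2 = (P=2/25, Q=139/225, R=59/450, S=77/450)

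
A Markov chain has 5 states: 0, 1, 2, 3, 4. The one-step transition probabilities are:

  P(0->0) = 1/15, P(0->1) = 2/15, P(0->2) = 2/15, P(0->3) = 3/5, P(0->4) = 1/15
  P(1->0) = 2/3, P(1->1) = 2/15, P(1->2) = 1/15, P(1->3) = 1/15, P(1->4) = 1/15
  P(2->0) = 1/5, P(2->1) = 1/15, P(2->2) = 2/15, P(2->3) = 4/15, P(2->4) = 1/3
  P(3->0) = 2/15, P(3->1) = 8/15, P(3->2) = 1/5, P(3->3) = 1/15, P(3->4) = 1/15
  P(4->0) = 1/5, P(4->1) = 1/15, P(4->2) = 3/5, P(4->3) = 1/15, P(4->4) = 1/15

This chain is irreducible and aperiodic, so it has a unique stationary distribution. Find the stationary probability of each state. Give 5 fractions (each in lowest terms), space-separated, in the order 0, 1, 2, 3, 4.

The stationary distribution satisfies pi = pi * P, i.e.:
  pi_0 = 1/15*pi_0 + 2/3*pi_1 + 1/5*pi_2 + 2/15*pi_3 + 1/5*pi_4
  pi_1 = 2/15*pi_0 + 2/15*pi_1 + 1/15*pi_2 + 8/15*pi_3 + 1/15*pi_4
  pi_2 = 2/15*pi_0 + 1/15*pi_1 + 2/15*pi_2 + 1/5*pi_3 + 3/5*pi_4
  pi_3 = 3/5*pi_0 + 1/15*pi_1 + 4/15*pi_2 + 1/15*pi_3 + 1/15*pi_4
  pi_4 = 1/15*pi_0 + 1/15*pi_1 + 1/3*pi_2 + 1/15*pi_3 + 1/15*pi_4
with normalization: pi_0 + pi_1 + pi_2 + pi_3 + pi_4 = 1.

Using the first 4 balance equations plus normalization, the linear system A*pi = b is:
  [-14/15, 2/3, 1/5, 2/15, 1/5] . pi = 0
  [2/15, -13/15, 1/15, 8/15, 1/15] . pi = 0
  [2/15, 1/15, -13/15, 1/5, 3/5] . pi = 0
  [3/5, 1/15, 4/15, -14/15, 1/15] . pi = 0
  [1, 1, 1, 1, 1] . pi = 1

Solving yields:
  pi_0 = 3859/15559
  pi_1 = 16152/77795
  pi_2 = 2957/15559
  pi_3 = 18434/77795
  pi_4 = 9129/77795

Verification (pi * P):
  3859/15559*1/15 + 16152/77795*2/3 + 2957/15559*1/5 + 18434/77795*2/15 + 9129/77795*1/5 = 3859/15559 = pi_0  (ok)
  3859/15559*2/15 + 16152/77795*2/15 + 2957/15559*1/15 + 18434/77795*8/15 + 9129/77795*1/15 = 16152/77795 = pi_1  (ok)
  3859/15559*2/15 + 16152/77795*1/15 + 2957/15559*2/15 + 18434/77795*1/5 + 9129/77795*3/5 = 2957/15559 = pi_2  (ok)
  3859/15559*3/5 + 16152/77795*1/15 + 2957/15559*4/15 + 18434/77795*1/15 + 9129/77795*1/15 = 18434/77795 = pi_3  (ok)
  3859/15559*1/15 + 16152/77795*1/15 + 2957/15559*1/3 + 18434/77795*1/15 + 9129/77795*1/15 = 9129/77795 = pi_4  (ok)

Answer: 3859/15559 16152/77795 2957/15559 18434/77795 9129/77795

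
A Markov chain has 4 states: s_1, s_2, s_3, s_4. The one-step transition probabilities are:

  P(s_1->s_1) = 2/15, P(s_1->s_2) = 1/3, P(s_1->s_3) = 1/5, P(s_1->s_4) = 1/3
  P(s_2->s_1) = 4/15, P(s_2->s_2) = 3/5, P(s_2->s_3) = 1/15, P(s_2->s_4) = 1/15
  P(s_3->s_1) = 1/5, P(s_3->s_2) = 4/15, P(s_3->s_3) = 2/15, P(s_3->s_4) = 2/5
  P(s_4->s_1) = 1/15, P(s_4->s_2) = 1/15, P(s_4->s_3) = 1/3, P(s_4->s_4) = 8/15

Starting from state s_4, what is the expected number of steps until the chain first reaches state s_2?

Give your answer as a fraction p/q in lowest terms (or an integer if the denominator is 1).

Answer: 960/143

Derivation:
Let h_i = expected steps to first reach s_2 from state i.
Boundary: h_s_2 = 0.
First-step equations for the other states:
  h_s_1 = 1 + 2/15*h_s_1 + 1/3*h_s_2 + 1/5*h_s_3 + 1/3*h_s_4
  h_s_3 = 1 + 1/5*h_s_1 + 4/15*h_s_2 + 2/15*h_s_3 + 2/5*h_s_4
  h_s_4 = 1 + 1/15*h_s_1 + 1/15*h_s_2 + 1/3*h_s_3 + 8/15*h_s_4

Substituting h_s_2 = 0 and rearranging gives the linear system (I - Q) h = 1:
  [13/15, -1/5, -1/3] . (h_s_1, h_s_3, h_s_4) = 1
  [-1/5, 13/15, -2/5] . (h_s_1, h_s_3, h_s_4) = 1
  [-1/15, -1/3, 7/15] . (h_s_1, h_s_3, h_s_4) = 1

Solving yields:
  h_s_1 = 1425/286
  h_s_3 = 1545/286
  h_s_4 = 960/143

Starting state is s_4, so the expected hitting time is h_s_4 = 960/143.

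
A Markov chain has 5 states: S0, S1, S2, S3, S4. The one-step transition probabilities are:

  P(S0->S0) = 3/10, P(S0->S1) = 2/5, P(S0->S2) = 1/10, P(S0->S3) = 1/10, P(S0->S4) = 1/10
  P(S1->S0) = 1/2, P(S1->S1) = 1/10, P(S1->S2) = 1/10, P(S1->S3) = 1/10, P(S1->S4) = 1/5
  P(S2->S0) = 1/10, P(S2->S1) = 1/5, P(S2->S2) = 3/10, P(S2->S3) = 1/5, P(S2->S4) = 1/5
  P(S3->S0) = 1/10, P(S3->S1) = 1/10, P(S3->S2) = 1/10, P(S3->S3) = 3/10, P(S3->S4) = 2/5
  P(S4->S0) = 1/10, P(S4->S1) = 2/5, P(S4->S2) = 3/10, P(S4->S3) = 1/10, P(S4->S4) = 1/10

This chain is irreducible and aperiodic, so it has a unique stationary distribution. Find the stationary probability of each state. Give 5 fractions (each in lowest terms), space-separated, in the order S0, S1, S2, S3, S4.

Answer: 251/1009 999/4036 173/1009 591/4036 375/2018

Derivation:
The stationary distribution satisfies pi = pi * P, i.e.:
  pi_S0 = 3/10*pi_S0 + 1/2*pi_S1 + 1/10*pi_S2 + 1/10*pi_S3 + 1/10*pi_S4
  pi_S1 = 2/5*pi_S0 + 1/10*pi_S1 + 1/5*pi_S2 + 1/10*pi_S3 + 2/5*pi_S4
  pi_S2 = 1/10*pi_S0 + 1/10*pi_S1 + 3/10*pi_S2 + 1/10*pi_S3 + 3/10*pi_S4
  pi_S3 = 1/10*pi_S0 + 1/10*pi_S1 + 1/5*pi_S2 + 3/10*pi_S3 + 1/10*pi_S4
  pi_S4 = 1/10*pi_S0 + 1/5*pi_S1 + 1/5*pi_S2 + 2/5*pi_S3 + 1/10*pi_S4
with normalization: pi_S0 + pi_S1 + pi_S2 + pi_S3 + pi_S4 = 1.

Using the first 4 balance equations plus normalization, the linear system A*pi = b is:
  [-7/10, 1/2, 1/10, 1/10, 1/10] . pi = 0
  [2/5, -9/10, 1/5, 1/10, 2/5] . pi = 0
  [1/10, 1/10, -7/10, 1/10, 3/10] . pi = 0
  [1/10, 1/10, 1/5, -7/10, 1/10] . pi = 0
  [1, 1, 1, 1, 1] . pi = 1

Solving yields:
  pi_S0 = 251/1009
  pi_S1 = 999/4036
  pi_S2 = 173/1009
  pi_S3 = 591/4036
  pi_S4 = 375/2018

Verification (pi * P):
  251/1009*3/10 + 999/4036*1/2 + 173/1009*1/10 + 591/4036*1/10 + 375/2018*1/10 = 251/1009 = pi_S0  (ok)
  251/1009*2/5 + 999/4036*1/10 + 173/1009*1/5 + 591/4036*1/10 + 375/2018*2/5 = 999/4036 = pi_S1  (ok)
  251/1009*1/10 + 999/4036*1/10 + 173/1009*3/10 + 591/4036*1/10 + 375/2018*3/10 = 173/1009 = pi_S2  (ok)
  251/1009*1/10 + 999/4036*1/10 + 173/1009*1/5 + 591/4036*3/10 + 375/2018*1/10 = 591/4036 = pi_S3  (ok)
  251/1009*1/10 + 999/4036*1/5 + 173/1009*1/5 + 591/4036*2/5 + 375/2018*1/10 = 375/2018 = pi_S4  (ok)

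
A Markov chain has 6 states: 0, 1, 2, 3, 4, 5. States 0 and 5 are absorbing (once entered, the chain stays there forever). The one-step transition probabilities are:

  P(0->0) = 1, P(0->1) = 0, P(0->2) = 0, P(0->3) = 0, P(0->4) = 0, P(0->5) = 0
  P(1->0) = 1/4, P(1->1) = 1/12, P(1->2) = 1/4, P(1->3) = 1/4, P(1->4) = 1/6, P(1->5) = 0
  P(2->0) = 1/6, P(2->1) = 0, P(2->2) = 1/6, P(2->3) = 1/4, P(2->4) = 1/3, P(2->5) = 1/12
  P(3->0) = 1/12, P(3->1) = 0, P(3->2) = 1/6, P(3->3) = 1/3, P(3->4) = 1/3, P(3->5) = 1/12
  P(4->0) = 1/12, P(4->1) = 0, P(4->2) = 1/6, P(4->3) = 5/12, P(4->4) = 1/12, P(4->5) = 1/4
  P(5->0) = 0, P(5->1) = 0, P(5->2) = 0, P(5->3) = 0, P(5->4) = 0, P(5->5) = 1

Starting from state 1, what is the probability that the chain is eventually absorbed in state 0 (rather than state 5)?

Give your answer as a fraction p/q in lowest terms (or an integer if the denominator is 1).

Answer: 3151/5346

Derivation:
Let a_i = P(absorbed in 0 | start in state i).
Boundary conditions: a_0 = 1, a_5 = 0.
For each transient state i, a_i = sum_j P(i->j) * a_j:
  a_1 = 1/4*a_0 + 1/12*a_1 + 1/4*a_2 + 1/4*a_3 + 1/6*a_4 + 0*a_5
  a_2 = 1/6*a_0 + 0*a_1 + 1/6*a_2 + 1/4*a_3 + 1/3*a_4 + 1/12*a_5
  a_3 = 1/12*a_0 + 0*a_1 + 1/6*a_2 + 1/3*a_3 + 1/3*a_4 + 1/12*a_5
  a_4 = 1/12*a_0 + 0*a_1 + 1/6*a_2 + 5/12*a_3 + 1/12*a_4 + 1/4*a_5

Substituting a_0 = 1 and a_5 = 0, rearrange to (I - Q) a = r where r[i] = P(i -> 0):
  [11/12, -1/4, -1/4, -1/6] . (a_1, a_2, a_3, a_4) = 1/4
  [0, 5/6, -1/4, -1/3] . (a_1, a_2, a_3, a_4) = 1/6
  [0, -1/6, 2/3, -1/3] . (a_1, a_2, a_3, a_4) = 1/12
  [0, -1/6, -5/12, 11/12] . (a_1, a_2, a_3, a_4) = 1/12

Solving yields:
  a_1 = 3151/5346
  a_2 = 233/486
  a_3 = 35/81
  a_4 = 91/243

Starting state is 1, so the absorption probability is a_1 = 3151/5346.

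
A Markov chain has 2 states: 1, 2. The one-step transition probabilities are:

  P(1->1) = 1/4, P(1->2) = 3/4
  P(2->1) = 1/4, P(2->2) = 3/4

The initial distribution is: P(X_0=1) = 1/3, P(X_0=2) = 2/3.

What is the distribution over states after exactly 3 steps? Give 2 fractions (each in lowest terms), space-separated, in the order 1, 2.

Answer: 1/4 3/4

Derivation:
Propagating the distribution step by step (d_{t+1} = d_t * P):
d_0 = (1=1/3, 2=2/3)
  d_1[1] = 1/3*1/4 + 2/3*1/4 = 1/4
  d_1[2] = 1/3*3/4 + 2/3*3/4 = 3/4
d_1 = (1=1/4, 2=3/4)
  d_2[1] = 1/4*1/4 + 3/4*1/4 = 1/4
  d_2[2] = 1/4*3/4 + 3/4*3/4 = 3/4
d_2 = (1=1/4, 2=3/4)
  d_3[1] = 1/4*1/4 + 3/4*1/4 = 1/4
  d_3[2] = 1/4*3/4 + 3/4*3/4 = 3/4
d_3 = (1=1/4, 2=3/4)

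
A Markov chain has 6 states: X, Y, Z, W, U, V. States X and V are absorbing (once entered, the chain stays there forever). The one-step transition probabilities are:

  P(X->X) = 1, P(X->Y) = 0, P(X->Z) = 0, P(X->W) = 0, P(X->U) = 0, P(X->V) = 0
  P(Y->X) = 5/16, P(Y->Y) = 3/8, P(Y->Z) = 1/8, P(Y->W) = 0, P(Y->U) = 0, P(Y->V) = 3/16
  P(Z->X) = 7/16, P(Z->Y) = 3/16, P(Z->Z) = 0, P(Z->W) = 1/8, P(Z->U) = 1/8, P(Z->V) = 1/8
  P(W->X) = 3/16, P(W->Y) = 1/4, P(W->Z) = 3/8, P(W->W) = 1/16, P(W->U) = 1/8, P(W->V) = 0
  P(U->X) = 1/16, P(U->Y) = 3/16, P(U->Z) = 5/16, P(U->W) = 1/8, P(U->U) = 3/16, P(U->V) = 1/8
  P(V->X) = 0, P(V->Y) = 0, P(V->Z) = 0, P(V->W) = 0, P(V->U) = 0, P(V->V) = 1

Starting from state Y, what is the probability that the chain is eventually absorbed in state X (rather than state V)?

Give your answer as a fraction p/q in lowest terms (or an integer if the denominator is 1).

Let a_i = P(absorbed in X | start in state i).
Boundary conditions: a_X = 1, a_V = 0.
For each transient state i, a_i = sum_j P(i->j) * a_j:
  a_Y = 5/16*a_X + 3/8*a_Y + 1/8*a_Z + 0*a_W + 0*a_U + 3/16*a_V
  a_Z = 7/16*a_X + 3/16*a_Y + 0*a_Z + 1/8*a_W + 1/8*a_U + 1/8*a_V
  a_W = 3/16*a_X + 1/4*a_Y + 3/8*a_Z + 1/16*a_W + 1/8*a_U + 0*a_V
  a_U = 1/16*a_X + 3/16*a_Y + 5/16*a_Z + 1/8*a_W + 3/16*a_U + 1/8*a_V

Substituting a_X = 1 and a_V = 0, rearrange to (I - Q) a = r where r[i] = P(i -> X):
  [5/8, -1/8, 0, 0] . (a_Y, a_Z, a_W, a_U) = 5/16
  [-3/16, 1, -1/8, -1/8] . (a_Y, a_Z, a_W, a_U) = 7/16
  [-1/4, -3/8, 15/16, -1/8] . (a_Y, a_Z, a_W, a_U) = 3/16
  [-3/16, -5/16, -1/8, 13/16] . (a_Y, a_Z, a_W, a_U) = 1/16

Solving yields:
  a_Y = 914/1415
  a_Z = 413/566
  a_W = 1057/1415
  a_U = 1759/2830

Starting state is Y, so the absorption probability is a_Y = 914/1415.

Answer: 914/1415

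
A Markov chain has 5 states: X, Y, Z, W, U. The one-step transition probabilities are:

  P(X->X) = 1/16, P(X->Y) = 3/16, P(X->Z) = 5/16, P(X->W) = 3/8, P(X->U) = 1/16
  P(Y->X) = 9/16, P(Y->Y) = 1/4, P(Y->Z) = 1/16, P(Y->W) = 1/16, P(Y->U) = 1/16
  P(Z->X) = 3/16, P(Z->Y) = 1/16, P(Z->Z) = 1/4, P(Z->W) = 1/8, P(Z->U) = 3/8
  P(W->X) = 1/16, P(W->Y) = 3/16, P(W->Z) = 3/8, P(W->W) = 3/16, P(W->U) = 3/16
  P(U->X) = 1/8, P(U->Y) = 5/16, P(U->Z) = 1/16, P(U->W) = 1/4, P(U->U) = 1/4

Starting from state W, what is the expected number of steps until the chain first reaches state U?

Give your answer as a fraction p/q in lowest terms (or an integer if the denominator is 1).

Answer: 66784/13153

Derivation:
Let h_i = expected steps to first reach U from state i.
Boundary: h_U = 0.
First-step equations for the other states:
  h_X = 1 + 1/16*h_X + 3/16*h_Y + 5/16*h_Z + 3/8*h_W + 1/16*h_U
  h_Y = 1 + 9/16*h_X + 1/4*h_Y + 1/16*h_Z + 1/16*h_W + 1/16*h_U
  h_Z = 1 + 3/16*h_X + 1/16*h_Y + 1/4*h_Z + 1/8*h_W + 3/8*h_U
  h_W = 1 + 1/16*h_X + 3/16*h_Y + 3/8*h_Z + 3/16*h_W + 3/16*h_U

Substituting h_U = 0 and rearranging gives the linear system (I - Q) h = 1:
  [15/16, -3/16, -5/16, -3/8] . (h_X, h_Y, h_Z, h_W) = 1
  [-9/16, 3/4, -1/16, -1/16] . (h_X, h_Y, h_Z, h_W) = 1
  [-3/16, -1/16, 3/4, -1/8] . (h_X, h_Y, h_Z, h_W) = 1
  [-1/16, -3/16, -3/8, 13/16] . (h_X, h_Y, h_Z, h_W) = 1

Solving yields:
  h_X = 75888/13153
  h_Y = 84576/13153
  h_Z = 54688/13153
  h_W = 66784/13153

Starting state is W, so the expected hitting time is h_W = 66784/13153.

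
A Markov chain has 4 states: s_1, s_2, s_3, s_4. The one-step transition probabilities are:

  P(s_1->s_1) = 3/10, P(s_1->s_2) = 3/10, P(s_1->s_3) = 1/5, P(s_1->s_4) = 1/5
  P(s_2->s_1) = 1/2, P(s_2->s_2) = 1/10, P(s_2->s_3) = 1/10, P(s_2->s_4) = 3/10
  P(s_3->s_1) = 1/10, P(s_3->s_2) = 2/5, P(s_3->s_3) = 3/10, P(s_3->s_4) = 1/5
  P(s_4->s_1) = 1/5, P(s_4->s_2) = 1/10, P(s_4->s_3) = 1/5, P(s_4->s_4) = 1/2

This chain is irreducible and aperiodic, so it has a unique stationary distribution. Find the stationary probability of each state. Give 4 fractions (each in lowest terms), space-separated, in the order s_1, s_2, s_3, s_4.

Answer: 212/781 167/781 155/781 247/781

Derivation:
The stationary distribution satisfies pi = pi * P, i.e.:
  pi_s_1 = 3/10*pi_s_1 + 1/2*pi_s_2 + 1/10*pi_s_3 + 1/5*pi_s_4
  pi_s_2 = 3/10*pi_s_1 + 1/10*pi_s_2 + 2/5*pi_s_3 + 1/10*pi_s_4
  pi_s_3 = 1/5*pi_s_1 + 1/10*pi_s_2 + 3/10*pi_s_3 + 1/5*pi_s_4
  pi_s_4 = 1/5*pi_s_1 + 3/10*pi_s_2 + 1/5*pi_s_3 + 1/2*pi_s_4
with normalization: pi_s_1 + pi_s_2 + pi_s_3 + pi_s_4 = 1.

Using the first 3 balance equations plus normalization, the linear system A*pi = b is:
  [-7/10, 1/2, 1/10, 1/5] . pi = 0
  [3/10, -9/10, 2/5, 1/10] . pi = 0
  [1/5, 1/10, -7/10, 1/5] . pi = 0
  [1, 1, 1, 1] . pi = 1

Solving yields:
  pi_s_1 = 212/781
  pi_s_2 = 167/781
  pi_s_3 = 155/781
  pi_s_4 = 247/781

Verification (pi * P):
  212/781*3/10 + 167/781*1/2 + 155/781*1/10 + 247/781*1/5 = 212/781 = pi_s_1  (ok)
  212/781*3/10 + 167/781*1/10 + 155/781*2/5 + 247/781*1/10 = 167/781 = pi_s_2  (ok)
  212/781*1/5 + 167/781*1/10 + 155/781*3/10 + 247/781*1/5 = 155/781 = pi_s_3  (ok)
  212/781*1/5 + 167/781*3/10 + 155/781*1/5 + 247/781*1/2 = 247/781 = pi_s_4  (ok)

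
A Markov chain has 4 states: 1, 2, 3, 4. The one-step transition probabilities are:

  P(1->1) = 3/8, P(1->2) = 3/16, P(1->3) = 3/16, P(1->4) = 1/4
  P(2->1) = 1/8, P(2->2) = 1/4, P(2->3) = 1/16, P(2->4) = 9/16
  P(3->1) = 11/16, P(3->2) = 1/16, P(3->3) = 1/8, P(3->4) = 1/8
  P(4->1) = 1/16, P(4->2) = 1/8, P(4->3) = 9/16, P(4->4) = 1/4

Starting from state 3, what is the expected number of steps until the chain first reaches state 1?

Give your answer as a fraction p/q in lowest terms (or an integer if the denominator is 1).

Let h_i = expected steps to first reach 1 from state i.
Boundary: h_1 = 0.
First-step equations for the other states:
  h_2 = 1 + 1/8*h_1 + 1/4*h_2 + 1/16*h_3 + 9/16*h_4
  h_3 = 1 + 11/16*h_1 + 1/16*h_2 + 1/8*h_3 + 1/8*h_4
  h_4 = 1 + 1/16*h_1 + 1/8*h_2 + 9/16*h_3 + 1/4*h_4

Substituting h_1 = 0 and rearranging gives the linear system (I - Q) h = 1:
  [3/4, -1/16, -9/16] . (h_2, h_3, h_4) = 1
  [-1/16, 7/8, -1/8] . (h_2, h_3, h_4) = 1
  [-1/8, -9/16, 3/4] . (h_2, h_3, h_4) = 1

Solving yields:
  h_2 = 5936/1451
  h_3 = 2800/1451
  h_4 = 5024/1451

Starting state is 3, so the expected hitting time is h_3 = 2800/1451.

Answer: 2800/1451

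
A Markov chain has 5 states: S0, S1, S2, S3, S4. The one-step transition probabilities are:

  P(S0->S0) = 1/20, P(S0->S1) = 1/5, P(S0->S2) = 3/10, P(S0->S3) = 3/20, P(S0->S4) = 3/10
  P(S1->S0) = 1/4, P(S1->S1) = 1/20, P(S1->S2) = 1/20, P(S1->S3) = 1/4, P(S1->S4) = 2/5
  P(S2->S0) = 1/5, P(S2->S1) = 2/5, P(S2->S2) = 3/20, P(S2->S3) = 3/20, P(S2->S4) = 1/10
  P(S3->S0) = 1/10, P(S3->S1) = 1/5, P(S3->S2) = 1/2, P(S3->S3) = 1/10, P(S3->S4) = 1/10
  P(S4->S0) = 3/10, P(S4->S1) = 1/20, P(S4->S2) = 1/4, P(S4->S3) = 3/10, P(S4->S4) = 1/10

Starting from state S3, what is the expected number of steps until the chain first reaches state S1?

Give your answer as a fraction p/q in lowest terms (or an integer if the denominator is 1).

Answer: 111080/27243

Derivation:
Let h_i = expected steps to first reach S1 from state i.
Boundary: h_S1 = 0.
First-step equations for the other states:
  h_S0 = 1 + 1/20*h_S0 + 1/5*h_S1 + 3/10*h_S2 + 3/20*h_S3 + 3/10*h_S4
  h_S2 = 1 + 1/5*h_S0 + 2/5*h_S1 + 3/20*h_S2 + 3/20*h_S3 + 1/10*h_S4
  h_S3 = 1 + 1/10*h_S0 + 1/5*h_S1 + 1/2*h_S2 + 1/10*h_S3 + 1/10*h_S4
  h_S4 = 1 + 3/10*h_S0 + 1/20*h_S1 + 1/4*h_S2 + 3/10*h_S3 + 1/10*h_S4

Substituting h_S1 = 0 and rearranging gives the linear system (I - Q) h = 1:
  [19/20, -3/10, -3/20, -3/10] . (h_S0, h_S2, h_S3, h_S4) = 1
  [-1/5, 17/20, -3/20, -1/10] . (h_S0, h_S2, h_S3, h_S4) = 1
  [-1/10, -1/2, 9/10, -1/10] . (h_S0, h_S2, h_S3, h_S4) = 1
  [-3/10, -1/4, -3/10, 9/10] . (h_S0, h_S2, h_S3, h_S4) = 1

Solving yields:
  h_S0 = 39440/9081
  h_S2 = 31720/9081
  h_S3 = 111080/27243
  h_S4 = 44390/9081

Starting state is S3, so the expected hitting time is h_S3 = 111080/27243.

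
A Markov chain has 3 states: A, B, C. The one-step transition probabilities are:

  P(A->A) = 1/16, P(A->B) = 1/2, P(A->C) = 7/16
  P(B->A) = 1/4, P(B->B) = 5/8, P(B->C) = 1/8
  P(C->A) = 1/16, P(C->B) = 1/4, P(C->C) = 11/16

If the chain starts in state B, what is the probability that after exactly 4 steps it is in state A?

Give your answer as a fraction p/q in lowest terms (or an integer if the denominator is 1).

Computing P^4 by repeated multiplication:
P^1 =
  A: [1/16, 1/2, 7/16]
  B: [1/4, 5/8, 1/8]
  C: [1/16, 1/4, 11/16]
P^2 =
  A: [5/32, 29/64, 25/64]
  B: [23/128, 35/64, 35/128]
  C: [7/64, 23/64, 17/32]
P^3 =
  A: [151/1024, 235/512, 403/1024]
  B: [169/1024, 1/2, 343/1024]
  C: [133/1024, 211/512, 469/1024]
P^4 =
  A: [1217/8192, 235/512, 3215/8192]
  B: [5/32, 1961/4096, 1495/4096]
  C: [1145/8192, 895/2048, 3467/8192]

(P^4)[B -> A] = 5/32

Answer: 5/32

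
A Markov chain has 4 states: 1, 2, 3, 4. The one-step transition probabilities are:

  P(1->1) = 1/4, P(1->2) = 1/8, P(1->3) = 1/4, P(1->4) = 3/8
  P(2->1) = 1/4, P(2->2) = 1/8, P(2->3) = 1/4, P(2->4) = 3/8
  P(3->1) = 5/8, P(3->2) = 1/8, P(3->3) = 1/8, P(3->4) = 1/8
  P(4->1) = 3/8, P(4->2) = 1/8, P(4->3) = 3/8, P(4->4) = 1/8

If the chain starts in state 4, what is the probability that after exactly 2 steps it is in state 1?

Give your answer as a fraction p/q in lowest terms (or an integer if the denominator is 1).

Computing P^2 by repeated multiplication:
P^1 =
  1: [1/4, 1/8, 1/4, 3/8]
  2: [1/4, 1/8, 1/4, 3/8]
  3: [5/8, 1/8, 1/8, 1/8]
  4: [3/8, 1/8, 3/8, 1/8]
P^2 =
  1: [25/64, 1/8, 17/64, 7/32]
  2: [25/64, 1/8, 17/64, 7/32]
  3: [5/16, 1/8, 1/4, 5/16]
  4: [13/32, 1/8, 7/32, 1/4]

(P^2)[4 -> 1] = 13/32

Answer: 13/32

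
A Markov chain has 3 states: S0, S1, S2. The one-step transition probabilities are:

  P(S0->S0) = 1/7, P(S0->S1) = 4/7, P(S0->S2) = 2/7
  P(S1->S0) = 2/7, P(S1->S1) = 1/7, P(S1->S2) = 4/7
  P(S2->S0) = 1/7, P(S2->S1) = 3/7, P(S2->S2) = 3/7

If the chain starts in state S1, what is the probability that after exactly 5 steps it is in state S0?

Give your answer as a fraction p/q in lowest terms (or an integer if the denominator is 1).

Computing P^5 by repeated multiplication:
P^1 =
  S0: [1/7, 4/7, 2/7]
  S1: [2/7, 1/7, 4/7]
  S2: [1/7, 3/7, 3/7]
P^2 =
  S0: [11/49, 2/7, 24/49]
  S1: [8/49, 3/7, 20/49]
  S2: [10/49, 16/49, 23/49]
P^3 =
  S0: [9/49, 130/343, 150/343]
  S1: [10/49, 113/343, 160/343]
  S2: [65/343, 125/343, 153/343]
P^4 =
  S0: [473/2401, 832/2401, 1096/2401]
  S1: [456/2401, 873/2401, 1072/2401]
  S2: [468/2401, 844/2401, 1089/2401]
P^5 =
  S0: [3233/16807, 6012/16807, 7562/16807]
  S1: [3274/16807, 5913/16807, 7620/16807]
  S2: [3245/16807, 5983/16807, 7579/16807]

(P^5)[S1 -> S0] = 3274/16807

Answer: 3274/16807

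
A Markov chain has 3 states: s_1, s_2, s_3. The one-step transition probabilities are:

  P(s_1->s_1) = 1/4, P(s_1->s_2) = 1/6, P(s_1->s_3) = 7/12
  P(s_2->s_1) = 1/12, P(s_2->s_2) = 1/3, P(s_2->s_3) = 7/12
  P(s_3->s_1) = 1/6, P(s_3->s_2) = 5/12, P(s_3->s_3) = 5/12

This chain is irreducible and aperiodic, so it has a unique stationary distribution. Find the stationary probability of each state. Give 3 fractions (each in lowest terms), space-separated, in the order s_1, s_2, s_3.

The stationary distribution satisfies pi = pi * P, i.e.:
  pi_s_1 = 1/4*pi_s_1 + 1/12*pi_s_2 + 1/6*pi_s_3
  pi_s_2 = 1/6*pi_s_1 + 1/3*pi_s_2 + 5/12*pi_s_3
  pi_s_3 = 7/12*pi_s_1 + 7/12*pi_s_2 + 5/12*pi_s_3
with normalization: pi_s_1 + pi_s_2 + pi_s_3 = 1.

Using the first 2 balance equations plus normalization, the linear system A*pi = b is:
  [-3/4, 1/12, 1/6] . pi = 0
  [1/6, -2/3, 5/12] . pi = 0
  [1, 1, 1] . pi = 1

Solving yields:
  pi_s_1 = 3/20
  pi_s_2 = 7/20
  pi_s_3 = 1/2

Verification (pi * P):
  3/20*1/4 + 7/20*1/12 + 1/2*1/6 = 3/20 = pi_s_1  (ok)
  3/20*1/6 + 7/20*1/3 + 1/2*5/12 = 7/20 = pi_s_2  (ok)
  3/20*7/12 + 7/20*7/12 + 1/2*5/12 = 1/2 = pi_s_3  (ok)

Answer: 3/20 7/20 1/2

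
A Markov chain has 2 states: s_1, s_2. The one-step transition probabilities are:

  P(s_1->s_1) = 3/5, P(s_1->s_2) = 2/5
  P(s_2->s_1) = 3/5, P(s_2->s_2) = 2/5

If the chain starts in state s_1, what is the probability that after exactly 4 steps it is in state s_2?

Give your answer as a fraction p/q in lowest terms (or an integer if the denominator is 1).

Answer: 2/5

Derivation:
Computing P^4 by repeated multiplication:
P^1 =
  s_1: [3/5, 2/5]
  s_2: [3/5, 2/5]
P^2 =
  s_1: [3/5, 2/5]
  s_2: [3/5, 2/5]
P^3 =
  s_1: [3/5, 2/5]
  s_2: [3/5, 2/5]
P^4 =
  s_1: [3/5, 2/5]
  s_2: [3/5, 2/5]

(P^4)[s_1 -> s_2] = 2/5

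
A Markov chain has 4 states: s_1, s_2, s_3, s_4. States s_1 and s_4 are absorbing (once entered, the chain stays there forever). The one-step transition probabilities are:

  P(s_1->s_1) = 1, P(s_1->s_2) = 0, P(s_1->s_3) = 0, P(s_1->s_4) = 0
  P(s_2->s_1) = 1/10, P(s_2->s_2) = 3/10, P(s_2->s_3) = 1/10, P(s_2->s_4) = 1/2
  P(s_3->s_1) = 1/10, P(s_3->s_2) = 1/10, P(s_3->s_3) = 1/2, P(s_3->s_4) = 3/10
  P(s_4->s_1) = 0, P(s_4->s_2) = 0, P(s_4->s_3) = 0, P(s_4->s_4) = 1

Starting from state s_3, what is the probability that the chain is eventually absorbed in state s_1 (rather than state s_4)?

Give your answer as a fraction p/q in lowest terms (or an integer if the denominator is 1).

Answer: 4/17

Derivation:
Let a_i = P(absorbed in s_1 | start in state i).
Boundary conditions: a_s_1 = 1, a_s_4 = 0.
For each transient state i, a_i = sum_j P(i->j) * a_j:
  a_s_2 = 1/10*a_s_1 + 3/10*a_s_2 + 1/10*a_s_3 + 1/2*a_s_4
  a_s_3 = 1/10*a_s_1 + 1/10*a_s_2 + 1/2*a_s_3 + 3/10*a_s_4

Substituting a_s_1 = 1 and a_s_4 = 0, rearrange to (I - Q) a = r where r[i] = P(i -> s_1):
  [7/10, -1/10] . (a_s_2, a_s_3) = 1/10
  [-1/10, 1/2] . (a_s_2, a_s_3) = 1/10

Solving yields:
  a_s_2 = 3/17
  a_s_3 = 4/17

Starting state is s_3, so the absorption probability is a_s_3 = 4/17.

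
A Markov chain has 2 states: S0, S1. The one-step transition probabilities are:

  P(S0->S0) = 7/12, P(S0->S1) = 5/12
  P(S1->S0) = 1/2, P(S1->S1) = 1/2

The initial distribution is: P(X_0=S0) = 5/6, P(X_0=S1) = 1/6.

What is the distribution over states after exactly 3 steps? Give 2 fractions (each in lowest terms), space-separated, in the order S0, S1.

Propagating the distribution step by step (d_{t+1} = d_t * P):
d_0 = (S0=5/6, S1=1/6)
  d_1[S0] = 5/6*7/12 + 1/6*1/2 = 41/72
  d_1[S1] = 5/6*5/12 + 1/6*1/2 = 31/72
d_1 = (S0=41/72, S1=31/72)
  d_2[S0] = 41/72*7/12 + 31/72*1/2 = 473/864
  d_2[S1] = 41/72*5/12 + 31/72*1/2 = 391/864
d_2 = (S0=473/864, S1=391/864)
  d_3[S0] = 473/864*7/12 + 391/864*1/2 = 5657/10368
  d_3[S1] = 473/864*5/12 + 391/864*1/2 = 4711/10368
d_3 = (S0=5657/10368, S1=4711/10368)

Answer: 5657/10368 4711/10368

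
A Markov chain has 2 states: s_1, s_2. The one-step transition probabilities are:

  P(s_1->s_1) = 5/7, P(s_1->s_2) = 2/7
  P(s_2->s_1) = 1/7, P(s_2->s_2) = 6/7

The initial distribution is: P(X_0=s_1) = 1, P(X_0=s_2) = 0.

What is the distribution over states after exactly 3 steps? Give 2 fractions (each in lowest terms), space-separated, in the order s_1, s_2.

Propagating the distribution step by step (d_{t+1} = d_t * P):
d_0 = (s_1=1, s_2=0)
  d_1[s_1] = 1*5/7 + 0*1/7 = 5/7
  d_1[s_2] = 1*2/7 + 0*6/7 = 2/7
d_1 = (s_1=5/7, s_2=2/7)
  d_2[s_1] = 5/7*5/7 + 2/7*1/7 = 27/49
  d_2[s_2] = 5/7*2/7 + 2/7*6/7 = 22/49
d_2 = (s_1=27/49, s_2=22/49)
  d_3[s_1] = 27/49*5/7 + 22/49*1/7 = 157/343
  d_3[s_2] = 27/49*2/7 + 22/49*6/7 = 186/343
d_3 = (s_1=157/343, s_2=186/343)

Answer: 157/343 186/343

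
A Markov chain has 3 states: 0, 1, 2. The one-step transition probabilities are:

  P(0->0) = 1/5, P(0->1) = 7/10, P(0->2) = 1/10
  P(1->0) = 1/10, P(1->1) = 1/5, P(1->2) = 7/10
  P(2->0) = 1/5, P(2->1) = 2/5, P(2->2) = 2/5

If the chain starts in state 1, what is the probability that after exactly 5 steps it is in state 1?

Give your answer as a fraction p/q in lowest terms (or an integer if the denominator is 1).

Answer: 3741/10000

Derivation:
Computing P^5 by repeated multiplication:
P^1 =
  0: [1/5, 7/10, 1/10]
  1: [1/10, 1/5, 7/10]
  2: [1/5, 2/5, 2/5]
P^2 =
  0: [13/100, 8/25, 11/20]
  1: [9/50, 39/100, 43/100]
  2: [4/25, 19/50, 23/50]
P^3 =
  0: [21/125, 3/8, 457/1000]
  1: [161/1000, 47/125, 463/1000]
  2: [81/500, 93/250, 233/500]
P^4 =
  0: [13/80, 1877/5000, 4621/10000]
  1: [203/1250, 3731/10000, 929/2000]
  2: [407/2500, 1871/5000, 463/1000]
P^5 =
  0: [8123/50000, 37367/100000, 46387/100000]
  1: [16269/100000, 3741/10000, 46321/100000]
  2: [8129/50000, 187/500, 23171/50000]

(P^5)[1 -> 1] = 3741/10000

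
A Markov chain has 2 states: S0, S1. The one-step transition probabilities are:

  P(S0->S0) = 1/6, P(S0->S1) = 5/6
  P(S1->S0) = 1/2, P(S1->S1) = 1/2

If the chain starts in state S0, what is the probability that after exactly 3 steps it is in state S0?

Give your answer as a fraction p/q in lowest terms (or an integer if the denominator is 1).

Computing P^3 by repeated multiplication:
P^1 =
  S0: [1/6, 5/6]
  S1: [1/2, 1/2]
P^2 =
  S0: [4/9, 5/9]
  S1: [1/3, 2/3]
P^3 =
  S0: [19/54, 35/54]
  S1: [7/18, 11/18]

(P^3)[S0 -> S0] = 19/54

Answer: 19/54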